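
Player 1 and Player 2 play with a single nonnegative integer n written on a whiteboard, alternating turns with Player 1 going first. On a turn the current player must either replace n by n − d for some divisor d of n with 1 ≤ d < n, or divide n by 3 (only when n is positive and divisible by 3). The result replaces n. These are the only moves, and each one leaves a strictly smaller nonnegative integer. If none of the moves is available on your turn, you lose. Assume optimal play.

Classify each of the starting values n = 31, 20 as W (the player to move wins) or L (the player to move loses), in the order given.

31: L, 20: W

Build the W/L table. Terminal = L. A non-terminal position is W if it has a move to some L; otherwise it is L.
n=0: no move → L
n=1: no move → L
n=2: →1(L), so W
n=3: →1(L), so W
n=4: →2(W), 3(W) — all W, so L
n=5: →4(L), so W
n=6: →4(L), so W
n=7: →6(W) only, which is W, so L
n=8: →4(L), so W
n=9: →3(W), 6(W), 8(W) — all W, so L
n=10: →9(L), so W
n=11: →10(W) only, which is W, so L
n=12: →4(L), so W
n=13: →12(W) only, which is W, so L
n=14: →7(L), so W
n=15: →5(W), 10(W), 12(W), 14(W) — all W, so L
n=16: →15(L), so W
n=17: →16(W) only, which is W, so L
n=18: →9(L), so W
n=19: →18(W) only, which is W, so L
n=20: →15(L), so W
n=21: →7(L), so W
n=22: →11(L), so W
n=23: →22(W) only, which is W, so L
n=24: →23(L), so W
n=25: →20(W), 24(W) — all W, so L
n=26: →13(L), so W
n=27: →9(L), so W
n=28: →14(W), 21(W), 24(W), 26(W), 27(W) — all W, so L
n=29: →28(L), so W
n=30: →15(L), so W
n=31: →30(W) only, which is W, so L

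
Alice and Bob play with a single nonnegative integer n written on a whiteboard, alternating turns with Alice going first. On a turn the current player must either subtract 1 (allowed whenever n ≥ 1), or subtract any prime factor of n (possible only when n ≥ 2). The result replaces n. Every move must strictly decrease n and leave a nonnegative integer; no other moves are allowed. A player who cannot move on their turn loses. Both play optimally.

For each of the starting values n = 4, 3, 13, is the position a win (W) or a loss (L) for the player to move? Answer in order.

Positions with no move are L. A position that does have a move is losing for the player to move precisely when every available move leads to a winning position for the opponent. Fill in the labels:
n=0: no move → L
n=1: can move to 0, which is L ⇒ W
n=2: can move to 0, which is L ⇒ W
n=3: can move to 0, which is L ⇒ W
n=4: moves to 2(W), 3(W); every one is W ⇒ L
n=5: can move to 0, which is L ⇒ W
n=6: can move to 4, which is L ⇒ W
n=7: can move to 0, which is L ⇒ W
n=8: moves to 6(W), 7(W); every one is W ⇒ L
n=9: can move to 8, which is L ⇒ W
n=10: can move to 8, which is L ⇒ W
n=11: can move to 0, which is L ⇒ W
n=12: moves to 9(W), 10(W), 11(W); every one is W ⇒ L
n=13: can move to 0, which is L ⇒ W

4: L, 3: W, 13: W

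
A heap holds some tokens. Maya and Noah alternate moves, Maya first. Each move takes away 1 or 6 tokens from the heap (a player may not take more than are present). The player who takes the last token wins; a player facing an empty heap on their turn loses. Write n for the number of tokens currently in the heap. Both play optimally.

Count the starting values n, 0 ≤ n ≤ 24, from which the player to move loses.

Label each position W (a win for the player to move) or L (a loss). A position with no legal move is L; any other position is W exactly when some move reaches an L, and L when every move reaches a W.
n=0: no move → L
n=1: reaches L-position 0 → W
n=2: only reaches 1(W), which is W → L
n=3: reaches L-position 2 → W
n=4: only reaches 3(W), which is W → L
n=5: reaches L-position 4 → W
n=6: reaches L-position 0 → W
n=7: only reaches 6(W), 1(W), all W → L
n=8: reaches L-position 7 → W
n=9: only reaches 8(W), 3(W), all W → L
n=10: reaches L-position 9 → W
n=11: only reaches 10(W), 5(W), all W → L
n=12: reaches L-position 11 → W
n=13: reaches L-position 7 → W
n=14: only reaches 13(W), 8(W), all W → L
n=15: reaches L-position 14 → W
n=16: only reaches 15(W), 10(W), all W → L
n=17: reaches L-position 16 → W
n=18: only reaches 17(W), 12(W), all W → L
n=19: reaches L-position 18 → W
n=20: reaches L-position 14 → W
n=21: only reaches 20(W), 15(W), all W → L
n=22: reaches L-position 21 → W
n=23: only reaches 22(W), 17(W), all W → L
n=24: reaches L-position 23 → W
L entries with 0 ≤ n ≤ 24: n = 0, 2, 4, 7, 9, 11, 14, 16, 18, 21, 23; that makes 11.

11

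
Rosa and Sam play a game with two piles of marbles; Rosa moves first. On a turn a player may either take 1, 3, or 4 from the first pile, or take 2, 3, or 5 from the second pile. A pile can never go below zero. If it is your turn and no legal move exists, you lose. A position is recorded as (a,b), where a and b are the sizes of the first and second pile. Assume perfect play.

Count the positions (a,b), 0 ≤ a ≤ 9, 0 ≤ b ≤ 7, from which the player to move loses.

23

Label each position W (a win for the player to move) or L (a loss). A position with no legal move is L; any other position is W exactly when some move reaches an L, and L when every move reaches a W.
Every move lowers a or b (never raises either), so fill the grid row by row in increasing a, and left to right within a row: each cell's successors are then already labelled.
      b=0  b=1  b=2  b=3  b=4  b=5  b=6  b=7
a=0:    L    L    W    W    W    W    W    L
a=1:    W    W    L    L    W    W    W    W
a=2:    L    L    W    W    W    W    W    L
a=3:    W    W    L    L    W    W    W    W
a=4:    W    W    W    W    L    L    W    W
a=5:    W    W    W    W    W    W    L    W
a=6:    W    W    W    W    L    L    W    W
a=7:    L    L    W    W    W    W    W    L
a=8:    W    W    L    L    W    W    W    W
a=9:    L    L    W    W    W    W    W    L
Cells with no legal move (terminal, hence L): (0,0), (0,1).
The remaining L cells, each justified by listing all of its moves:
(0,7): only reaches (0,5)(W), (0,4)(W), (0,2)(W), all W → L
(1,2): only reaches (0,2)(W), (1,0)(W), all W → L
(1,3): only reaches (0,3)(W), (1,1)(W), (1,0)(W), all W → L
(2,0): only reaches (1,0)(W), which is W → L
(2,1): only reaches (1,1)(W), which is W → L
(2,7): only reaches (1,7)(W), (2,5)(W), (2,4)(W), (2,2)(W), all W → L
(3,2): only reaches (2,2)(W), (0,2)(W), (3,0)(W), all W → L
(3,3): only reaches (2,3)(W), (0,3)(W), (3,1)(W), (3,0)(W), all W → L
(4,4): only reaches (3,4)(W), (1,4)(W), (0,4)(W), (4,2)(W), (4,1)(W), all W → L
(4,5): only reaches (3,5)(W), (1,5)(W), (0,5)(W), (4,3)(W), (4,2)(W), (4,0)(W), all W → L
(5,6): only reaches (4,6)(W), (2,6)(W), (1,6)(W), (5,4)(W), (5,3)(W), (5,1)(W), all W → L
(6,4): only reaches (5,4)(W), (3,4)(W), (2,4)(W), (6,2)(W), (6,1)(W), all W → L
(6,5): only reaches (5,5)(W), (3,5)(W), (2,5)(W), (6,3)(W), (6,2)(W), (6,0)(W), all W → L
(7,0): only reaches (6,0)(W), (4,0)(W), (3,0)(W), all W → L
(7,1): only reaches (6,1)(W), (4,1)(W), (3,1)(W), all W → L
(7,7): only reaches (6,7)(W), (4,7)(W), (3,7)(W), (7,5)(W), (7,4)(W), (7,2)(W), all W → L
(8,2): only reaches (7,2)(W), (5,2)(W), (4,2)(W), (8,0)(W), all W → L
(8,3): only reaches (7,3)(W), (5,3)(W), (4,3)(W), (8,1)(W), (8,0)(W), all W → L
(9,0): only reaches (8,0)(W), (6,0)(W), (5,0)(W), all W → L
(9,1): only reaches (8,1)(W), (6,1)(W), (5,1)(W), all W → L
(9,7): only reaches (8,7)(W), (6,7)(W), (5,7)(W), (9,5)(W), (9,4)(W), (9,2)(W), all W → L
Every other cell has at least one move into one of the L cells above, so it is W.
L cells per row: a=0: 3, a=1: 2, a=2: 3, a=3: 2, a=4: 2, a=5: 1, a=6: 2, a=7: 3, a=8: 2, a=9: 3; total 23.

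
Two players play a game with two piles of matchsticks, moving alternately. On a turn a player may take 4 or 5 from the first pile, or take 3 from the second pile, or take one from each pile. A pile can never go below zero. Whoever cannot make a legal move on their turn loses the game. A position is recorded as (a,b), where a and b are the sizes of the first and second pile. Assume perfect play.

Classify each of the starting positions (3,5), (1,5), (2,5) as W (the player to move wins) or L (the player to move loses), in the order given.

Compute win/loss labels from the base case upward. A position with no move is L. Any other position is W if it can reach an L in one move, else L.
No move ever increases a pile, so every position that can arise here has a ≤ 3 and b ≤ 5; it is enough to label the cells with 0 ≤ a ≤ 3 and 0 ≤ b ≤ 5.
Every move lowers a or b (never raises either), so fill the grid row by row in increasing a, and left to right within a row: each cell's successors are then already labelled.
      b=0  b=1  b=2  b=3  b=4  b=5
a=0:    L    L    L    W    W    W
a=1:    L    W    W    W    L    L
a=2:    L    W    L    W    L    W
a=3:    L    W    L    W    L    W
Cells with no legal move (terminal, hence L): (0,0), (0,1), (0,2), (1,0), (2,0), (3,0).
The remaining L cells, each justified by listing all of its moves:
(1,4): L (options (1,1)(W), (0,3)(W) are all W)
(1,5): L (options (1,2)(W), (0,4)(W) are all W)
(2,2): L (sole option (1,1)(W) is W)
(2,4): L (options (2,1)(W), (1,3)(W) are all W)
(3,2): L (sole option (2,1)(W) is W)
(3,4): L (options (3,1)(W), (2,3)(W) are all W)
Every other cell has at least one move into one of the L cells above, so it is W.
(3,5): the move to (3,2) reaches an L cell, so W
(1,5): one of the L cells justified above, so L
(2,5): the move to (2,2) reaches an L cell, so W

(3,5): W, (1,5): L, (2,5): W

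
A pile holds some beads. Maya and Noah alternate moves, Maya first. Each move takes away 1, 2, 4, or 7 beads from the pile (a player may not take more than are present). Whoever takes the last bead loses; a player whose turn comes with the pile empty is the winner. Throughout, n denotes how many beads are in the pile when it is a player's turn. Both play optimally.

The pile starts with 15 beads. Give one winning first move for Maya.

Label each position W (a win for the player to move) or L (a loss). A position with no legal move is W; any other position is W exactly when some move reaches an L, and L when every move reaches a W.
n=0: no move; the opponent has just taken the last bead and therefore loses → W
n=1: only reaches 0(W), which is W → L
n=2: reaches L-position 1 → W
n=3: reaches L-position 1 → W
n=4: only reaches 3(W), 2(W), 0(W), all W → L
n=5: reaches L-position 4 → W
n=6: reaches L-position 4 → W
n=7: only reaches 6(W), 5(W), 3(W), 0(W), all W → L
n=8: reaches L-position 7 → W
n=9: reaches L-position 7 → W
n=10: only reaches 9(W), 8(W), 6(W), 3(W), all W → L
n=11: reaches L-position 10 → W
n=12: reaches L-position 10 → W
n=13: only reaches 12(W), 11(W), 9(W), 6(W), all W → L
n=14: reaches L-position 13 → W
n=15: reaches L-position 13 → W
From 15, the L positions reachable in one move are: 13.

Remove 2, leaving 13.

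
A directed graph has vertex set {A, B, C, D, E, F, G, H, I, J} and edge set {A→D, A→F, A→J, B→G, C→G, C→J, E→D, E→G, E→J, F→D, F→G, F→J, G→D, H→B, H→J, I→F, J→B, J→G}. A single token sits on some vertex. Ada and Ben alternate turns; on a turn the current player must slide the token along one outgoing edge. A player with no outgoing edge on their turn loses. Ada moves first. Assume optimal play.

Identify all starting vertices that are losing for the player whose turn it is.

Classify positions by backward induction: terminal positions (no move available) are L. From any other position, the mover wins iff some move reaches an L.
Every edge goes from a vertex to one that appears earlier in the order D, G, B, J, C, F, I, E, H, A, so processing vertices in that order labels each vertex after all of its successors.
D: no outgoing edge → L
G: reaches L-position D → W
B: only reaches G(W), which is W → L
J: reaches L-position B → W
C: only reaches J(W), G(W), all W → L
F: reaches L-position D → W
I: only reaches F(W), which is W → L
E: reaches L-position D → W
H: reaches L-position B → W
A: reaches L-position D → W
The losing starting vertices are exactly the entries labelled L in this table (4 of them).

B, C, D, I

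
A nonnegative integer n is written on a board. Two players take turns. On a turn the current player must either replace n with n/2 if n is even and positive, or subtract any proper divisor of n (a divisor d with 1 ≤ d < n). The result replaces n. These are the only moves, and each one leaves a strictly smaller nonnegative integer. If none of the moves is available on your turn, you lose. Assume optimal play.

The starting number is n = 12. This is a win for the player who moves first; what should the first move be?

Move to 9.

Positions with no move are L. A position that does have a move is losing for the player to move precisely when every available move leads to a winning position for the opponent. Fill in the labels:
n=0: no move → L
n=1: no move → L
n=2: W (go to 1, an L position)
n=3: L (sole option 2(W) is W)
n=4: W (go to 3, an L position)
n=5: L (sole option 4(W) is W)
n=6: W (go to 3, an L position)
n=7: L (sole option 6(W) is W)
n=8: W (go to 7, an L position)
n=9: L (options 6(W), 8(W) are all W)
n=10: W (go to 5, an L position)
n=11: L (sole option 10(W) is W)
n=12: W (go to 9, an L position)
From 12, the L positions reachable in one move are: 9, 11. Any move reaching one of these is winning.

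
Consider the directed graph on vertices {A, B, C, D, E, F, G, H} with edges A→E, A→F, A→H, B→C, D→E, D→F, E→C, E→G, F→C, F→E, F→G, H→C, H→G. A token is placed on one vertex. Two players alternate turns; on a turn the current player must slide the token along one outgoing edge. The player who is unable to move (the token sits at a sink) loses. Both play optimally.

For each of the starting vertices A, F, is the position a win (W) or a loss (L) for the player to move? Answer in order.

A: L, F: W

Classify positions by backward induction: terminal positions (no move available) are L. From any other position, the mover wins iff some move reaches an L.
Every edge goes from a vertex to one that appears earlier in the order G, C, H, E, F, A, B, D, so processing vertices in that order labels each vertex after all of its successors.
G: no outgoing edge → L
C: no outgoing edge → L
H: W (go to C, an L position)
E: W (go to C, an L position)
F: W (go to C, an L position)
A: L (options F(W), E(W), H(W) are all W)
B: W (go to C, an L position)
D: L (options F(W), E(W) are all W)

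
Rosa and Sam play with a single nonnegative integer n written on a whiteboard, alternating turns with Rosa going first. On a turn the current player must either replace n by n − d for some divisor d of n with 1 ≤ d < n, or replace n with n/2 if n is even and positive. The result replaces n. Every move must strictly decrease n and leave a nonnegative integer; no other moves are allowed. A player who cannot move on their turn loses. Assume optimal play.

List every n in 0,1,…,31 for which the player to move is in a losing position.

Label each position W (a win for the player to move) or L (a loss). A position with no legal move is L; any other position is W exactly when some move reaches an L, and L when every move reaches a W.
n=0: no move → L
n=1: no move → L
n=2: W (go to 1, an L position)
n=3: L (sole option 2(W) is W)
n=4: W (go to 3, an L position)
n=5: L (sole option 4(W) is W)
n=6: W (go to 3, an L position)
n=7: L (sole option 6(W) is W)
n=8: W (go to 7, an L position)
n=9: L (options 6(W), 8(W) are all W)
n=10: W (go to 5, an L position)
n=11: L (sole option 10(W) is W)
n=12: W (go to 9, an L position)
n=13: L (sole option 12(W) is W)
n=14: W (go to 7, an L position)
n=15: L (options 10(W), 12(W), 14(W) are all W)
n=16: W (go to 15, an L position)
n=17: L (sole option 16(W) is W)
n=18: W (go to 9, an L position)
n=19: L (sole option 18(W) is W)
n=20: W (go to 15, an L position)
n=21: L (options 14(W), 18(W), 20(W) are all W)
n=22: W (go to 11, an L position)
n=23: L (sole option 22(W) is W)
n=24: W (go to 21, an L position)
n=25: L (options 20(W), 24(W) are all W)
n=26: W (go to 13, an L position)
n=27: L (options 18(W), 24(W), 26(W) are all W)
n=28: W (go to 21, an L position)
n=29: L (sole option 28(W) is W)
n=30: W (go to 15, an L position)
n=31: L (sole option 30(W) is W)
Reading off the rows marked L gives the requested list; there are 17 such values of n.

0, 1, 3, 5, 7, 9, 11, 13, 15, 17, 19, 21, 23, 25, 27, 29, 31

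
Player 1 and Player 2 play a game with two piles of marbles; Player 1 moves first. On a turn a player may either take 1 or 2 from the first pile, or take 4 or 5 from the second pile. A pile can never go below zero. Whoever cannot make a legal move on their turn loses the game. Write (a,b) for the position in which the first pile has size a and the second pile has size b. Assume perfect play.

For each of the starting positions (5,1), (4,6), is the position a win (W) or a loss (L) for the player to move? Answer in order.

(5,1): W, (4,6): L

Classify positions by backward induction: terminal positions (no move available) are L. From any other position, the mover wins iff some move reaches an L.
No move ever increases a pile, so every position that can arise here has a ≤ 5 and b ≤ 6; it is enough to label the cells with 0 ≤ a ≤ 5 and 0 ≤ b ≤ 6.
Every move lowers a or b (never raises either), so fill the grid row by row in increasing a, and left to right within a row: each cell's successors are then already labelled.
      b=0  b=1  b=2  b=3  b=4  b=5  b=6
a=0:    L    L    L    L    W    W    W
a=1:    W    W    W    W    L    L    L
a=2:    W    W    W    W    W    W    W
a=3:    L    L    L    L    W    W    W
a=4:    W    W    W    W    L    L    L
a=5:    W    W    W    W    W    W    W
Cells with no legal move (terminal, hence L): (0,0), (0,1), (0,2), (0,3).
The remaining L cells, each justified by listing all of its moves:
(1,4): only reaches (0,4)(W), (1,0)(W), all W → L
(1,5): only reaches (0,5)(W), (1,1)(W), (1,0)(W), all W → L
(1,6): only reaches (0,6)(W), (1,2)(W), (1,1)(W), all W → L
(3,0): only reaches (2,0)(W), (1,0)(W), all W → L
(3,1): only reaches (2,1)(W), (1,1)(W), all W → L
(3,2): only reaches (2,2)(W), (1,2)(W), all W → L
(3,3): only reaches (2,3)(W), (1,3)(W), all W → L
(4,4): only reaches (3,4)(W), (2,4)(W), (4,0)(W), all W → L
(4,5): only reaches (3,5)(W), (2,5)(W), (4,1)(W), (4,0)(W), all W → L
(4,6): only reaches (3,6)(W), (2,6)(W), (4,2)(W), (4,1)(W), all W → L
Every other cell has at least one move into one of the L cells above, so it is W.
(5,1): the move to (3,1) reaches an L cell, so W
(4,6): one of the L cells justified above, so L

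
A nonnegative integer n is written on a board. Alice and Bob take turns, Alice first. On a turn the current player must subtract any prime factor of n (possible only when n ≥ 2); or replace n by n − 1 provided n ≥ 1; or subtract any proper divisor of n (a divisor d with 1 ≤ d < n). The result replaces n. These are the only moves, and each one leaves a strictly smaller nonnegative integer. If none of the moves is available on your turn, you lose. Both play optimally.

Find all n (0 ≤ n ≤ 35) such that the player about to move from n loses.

0, 4, 9, 14, 20, 26, 32, 35

Positions with no move are L. A position that does have a move is losing for the player to move precisely when every available move leads to a winning position for the opponent. Fill in the labels:
n=0: no move → L
n=1: can move to 0, which is L ⇒ W
n=2: can move to 0, which is L ⇒ W
n=3: can move to 0, which is L ⇒ W
n=4: moves to 2(W), 3(W); every one is W ⇒ L
n=5: can move to 0, which is L ⇒ W
n=6: can move to 4, which is L ⇒ W
n=7: can move to 0, which is L ⇒ W
n=8: can move to 4, which is L ⇒ W
n=9: moves to 6(W), 8(W); every one is W ⇒ L
n=10: can move to 9, which is L ⇒ W
n=11: can move to 0, which is L ⇒ W
n=12: can move to 9, which is L ⇒ W
n=13: can move to 0, which is L ⇒ W
n=14: moves to 7(W), 12(W), 13(W); every one is W ⇒ L
n=15: can move to 14, which is L ⇒ W
n=16: can move to 14, which is L ⇒ W
n=17: can move to 0, which is L ⇒ W
n=18: can move to 9, which is L ⇒ W
n=19: can move to 0, which is L ⇒ W
n=20: moves to 10(W), 15(W), 16(W), 18(W), 19(W); every one is W ⇒ L
n=21: can move to 14, which is L ⇒ W
n=22: can move to 20, which is L ⇒ W
n=23: can move to 0, which is L ⇒ W
n=24: can move to 20, which is L ⇒ W
n=25: can move to 20, which is L ⇒ W
n=26: moves to 13(W), 24(W), 25(W); every one is W ⇒ L
n=27: can move to 26, which is L ⇒ W
n=28: can move to 14, which is L ⇒ W
n=29: can move to 0, which is L ⇒ W
n=30: can move to 20, which is L ⇒ W
n=31: can move to 0, which is L ⇒ W
n=32: moves to 16(W), 24(W), 28(W), 30(W), 31(W); every one is W ⇒ L
n=33: can move to 32, which is L ⇒ W
n=34: can move to 32, which is L ⇒ W
n=35: moves to 28(W), 30(W), 34(W); every one is W ⇒ L
The losing starting values of n are exactly the entries labelled L in this table (8 of them).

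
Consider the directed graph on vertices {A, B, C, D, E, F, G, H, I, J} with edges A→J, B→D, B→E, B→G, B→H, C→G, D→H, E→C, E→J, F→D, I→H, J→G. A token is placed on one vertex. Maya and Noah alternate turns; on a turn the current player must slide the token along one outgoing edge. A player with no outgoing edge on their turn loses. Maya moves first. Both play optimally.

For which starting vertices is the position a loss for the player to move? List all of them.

Build the W/L table. Terminal = L. A non-terminal position is W if it has a move to some L; otherwise it is L.
Every edge goes from a vertex to one that appears earlier in the order H, G, J, D, C, F, A, E, I, B, so processing vertices in that order labels each vertex after all of its successors.
H: no outgoing edge → L
G: no outgoing edge → L
J: reaches L-position G → W
D: reaches L-position H → W
C: reaches L-position G → W
F: only reaches D(W), which is W → L
A: only reaches J(W), which is W → L
E: only reaches C(W), J(W), all W → L
I: reaches L-position H → W
B: reaches L-position E → W
The losing starting vertices are exactly the entries labelled L in this table (5 of them).

A, E, F, G, H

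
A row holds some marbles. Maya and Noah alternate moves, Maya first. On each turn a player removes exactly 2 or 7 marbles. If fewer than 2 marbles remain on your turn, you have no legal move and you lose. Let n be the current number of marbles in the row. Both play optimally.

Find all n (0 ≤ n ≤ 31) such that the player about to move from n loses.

0, 1, 4, 5, 9, 10, 13, 14, 18, 19, 22, 23, 27, 28, 31

Use the standard recursion: the mover loses at a terminal position; elsewhere, the mover wins exactly when some move hands the opponent an L position.
n=0: no move → L
n=1: no move → L
n=2: W (go to 0, an L position)
n=3: W (go to 1, an L position)
n=4: L (sole option 2(W) is W)
n=5: L (sole option 3(W) is W)
n=6: W (go to 4, an L position)
n=7: W (go to 5, an L position)
n=8: W (go to 1, an L position)
n=9: L (options 7(W), 2(W) are all W)
n=10: L (options 8(W), 3(W) are all W)
n=11: W (go to 9, an L position)
n=12: W (go to 10, an L position)
n=13: L (options 11(W), 6(W) are all W)
n=14: L (options 12(W), 7(W) are all W)
n=15: W (go to 13, an L position)
n=16: W (go to 14, an L position)
n=17: W (go to 10, an L position)
n=18: L (options 16(W), 11(W) are all W)
n=19: L (options 17(W), 12(W) are all W)
n=20: W (go to 18, an L position)
n=21: W (go to 19, an L position)
n=22: L (options 20(W), 15(W) are all W)
n=23: L (options 21(W), 16(W) are all W)
n=24: W (go to 22, an L position)
n=25: W (go to 23, an L position)
n=26: W (go to 19, an L position)
n=27: L (options 25(W), 20(W) are all W)
n=28: L (options 26(W), 21(W) are all W)
n=29: W (go to 27, an L position)
n=30: W (go to 28, an L position)
n=31: L (options 29(W), 24(W) are all W)
The losing starting values of n are exactly the entries labelled L in this table (15 of them).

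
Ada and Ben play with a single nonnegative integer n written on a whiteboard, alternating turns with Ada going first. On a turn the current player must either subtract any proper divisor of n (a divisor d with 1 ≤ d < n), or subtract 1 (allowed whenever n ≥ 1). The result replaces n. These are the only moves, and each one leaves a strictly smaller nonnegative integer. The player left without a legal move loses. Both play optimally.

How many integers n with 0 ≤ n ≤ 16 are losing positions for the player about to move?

8

Use the standard recursion: the mover loses at a terminal position; elsewhere, the mover wins exactly when some move hands the opponent an L position.
n=0: no move → L
n=1: can move to 0, which is L ⇒ W
n=2: the only move is to 1(W), a W ⇒ L
n=3: can move to 2, which is L ⇒ W
n=4: can move to 2, which is L ⇒ W
n=5: the only move is to 4(W), a W ⇒ L
n=6: can move to 5, which is L ⇒ W
n=7: the only move is to 6(W), a W ⇒ L
n=8: can move to 7, which is L ⇒ W
n=9: moves to 6(W), 8(W); every one is W ⇒ L
n=10: can move to 5, which is L ⇒ W
n=11: the only move is to 10(W), a W ⇒ L
n=12: can move to 9, which is L ⇒ W
n=13: the only move is to 12(W), a W ⇒ L
n=14: can move to 7, which is L ⇒ W
n=15: moves to 10(W), 12(W), 14(W); every one is W ⇒ L
n=16: can move to 15, which is L ⇒ W
L entries with 0 ≤ n ≤ 16: n = 0, 2, 5, 7, 9, 11, 13, 15; that makes 8.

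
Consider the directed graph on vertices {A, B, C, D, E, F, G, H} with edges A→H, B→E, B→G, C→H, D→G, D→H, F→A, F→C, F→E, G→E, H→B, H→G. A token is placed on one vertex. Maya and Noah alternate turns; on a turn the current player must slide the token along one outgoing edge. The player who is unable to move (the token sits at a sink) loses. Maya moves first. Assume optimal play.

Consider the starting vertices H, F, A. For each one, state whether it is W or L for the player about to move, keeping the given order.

Build the W/L table. Terminal = L. A non-terminal position is W if it has a move to some L; otherwise it is L.
Every edge goes from a vertex to one that appears earlier in the order E, G, B, H, A, C, D, F, so processing vertices in that order labels each vertex after all of its successors.
E: no outgoing edge → L
G: →E(L), so W
B: →E(L), so W
H: →B(W), G(W) — all W, so L
A: →H(L), so W
C: →H(L), so W
D: →H(L), so W
F: →E(L), so W

H: L, F: W, A: W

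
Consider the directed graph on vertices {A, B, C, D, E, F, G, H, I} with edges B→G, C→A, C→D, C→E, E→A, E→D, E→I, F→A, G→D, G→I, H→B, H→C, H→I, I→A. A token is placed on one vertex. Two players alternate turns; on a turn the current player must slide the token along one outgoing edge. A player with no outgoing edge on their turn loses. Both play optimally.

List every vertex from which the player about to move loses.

Work bottom-up. With no move the player to move loses. Otherwise the position is W if at least one move leads to an L position for the opponent, and L if every move leads to a W.
Every edge goes from a vertex to one that appears earlier in the order A, D, I, E, F, G, B, C, H, so processing vertices in that order labels each vertex after all of its successors.
A: no outgoing edge → L
D: no outgoing edge → L
I: W (go to A, an L position)
E: W (go to D, an L position)
F: W (go to A, an L position)
G: W (go to D, an L position)
B: L (sole option G(W) is W)
C: W (go to D, an L position)
H: W (go to B, an L position)
Reading off the rows marked L gives the requested list; there are 3 such vertices.

A, B, D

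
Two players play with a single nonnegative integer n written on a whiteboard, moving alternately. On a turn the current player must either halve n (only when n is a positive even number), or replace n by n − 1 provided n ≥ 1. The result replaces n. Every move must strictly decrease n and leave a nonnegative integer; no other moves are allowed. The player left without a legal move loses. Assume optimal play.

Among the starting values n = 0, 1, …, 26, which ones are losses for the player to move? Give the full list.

0, 2, 5, 7, 9, 11, 13, 15, 17, 19, 21, 23, 25

Work bottom-up. With no move the player to move loses. Otherwise the position is W if at least one move leads to an L position for the opponent, and L if every move leads to a W.
n=0: no move → L
n=1: reaches L-position 0 → W
n=2: only reaches 1(W), which is W → L
n=3: reaches L-position 2 → W
n=4: reaches L-position 2 → W
n=5: only reaches 4(W), which is W → L
n=6: reaches L-position 5 → W
n=7: only reaches 6(W), which is W → L
n=8: reaches L-position 7 → W
n=9: only reaches 8(W), which is W → L
n=10: reaches L-position 5 → W
n=11: only reaches 10(W), which is W → L
n=12: reaches L-position 11 → W
n=13: only reaches 12(W), which is W → L
n=14: reaches L-position 7 → W
n=15: only reaches 14(W), which is W → L
n=16: reaches L-position 15 → W
n=17: only reaches 16(W), which is W → L
n=18: reaches L-position 9 → W
n=19: only reaches 18(W), which is W → L
n=20: reaches L-position 19 → W
n=21: only reaches 20(W), which is W → L
n=22: reaches L-position 11 → W
n=23: only reaches 22(W), which is W → L
n=24: reaches L-position 23 → W
n=25: only reaches 24(W), which is W → L
n=26: reaches L-position 13 → W
The losing starting values of n are exactly the entries labelled L in this table (13 of them).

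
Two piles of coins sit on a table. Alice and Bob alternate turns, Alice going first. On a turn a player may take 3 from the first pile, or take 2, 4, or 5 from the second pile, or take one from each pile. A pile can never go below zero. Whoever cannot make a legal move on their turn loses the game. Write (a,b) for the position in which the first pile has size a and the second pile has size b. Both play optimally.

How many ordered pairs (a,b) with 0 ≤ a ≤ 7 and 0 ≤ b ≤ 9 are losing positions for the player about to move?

Compute win/loss labels from the base case upward. A position with no move is L. Any other position is W if it can reach an L in one move, else L.
Every move lowers a or b (never raises either), so fill the grid row by row in increasing a, and left to right within a row: each cell's successors are then already labelled.
      b=0  b=1  b=2  b=3  b=4  b=5  b=6  b=7  b=8  b=9
a=0:    L    L    W    W    W    W    W    L    L    W
a=1:    L    W    W    L    W    W    L    W    W    W
a=2:    L    W    W    L    W    W    L    W    W    L
a=3:    W    W    L    L    W    W    W    W    W    L
a=4:    W    L    L    W    W    W    W    W    L    L
a=5:    W    L    W    W    L    W    W    L    W    W
a=6:    L    L    W    W    W    W    W    L    W    W
a=7:    L    W    W    L    W    W    L    W    W    W
Cells with no legal move (terminal, hence L): (0,0), (0,1), (1,0), (2,0).
The remaining L cells, each justified by listing all of its moves:
(0,7): only reaches (0,5)(W), (0,3)(W), (0,2)(W), all W → L
(0,8): only reaches (0,6)(W), (0,4)(W), (0,3)(W), all W → L
(1,3): only reaches (1,1)(W), (0,2)(W), all W → L
(1,6): only reaches (1,4)(W), (1,2)(W), (1,1)(W), (0,5)(W), all W → L
(2,3): only reaches (2,1)(W), (1,2)(W), all W → L
(2,6): only reaches (2,4)(W), (2,2)(W), (2,1)(W), (1,5)(W), all W → L
(2,9): only reaches (2,7)(W), (2,5)(W), (2,4)(W), (1,8)(W), all W → L
(3,2): only reaches (0,2)(W), (3,0)(W), (2,1)(W), all W → L
(3,3): only reaches (0,3)(W), (3,1)(W), (2,2)(W), all W → L
(3,9): only reaches (0,9)(W), (3,7)(W), (3,5)(W), (3,4)(W), (2,8)(W), all W → L
(4,1): only reaches (1,1)(W), (3,0)(W), all W → L
(4,2): only reaches (1,2)(W), (4,0)(W), (3,1)(W), all W → L
(4,8): only reaches (1,8)(W), (4,6)(W), (4,4)(W), (4,3)(W), (3,7)(W), all W → L
(4,9): only reaches (1,9)(W), (4,7)(W), (4,5)(W), (4,4)(W), (3,8)(W), all W → L
(5,1): only reaches (2,1)(W), (4,0)(W), all W → L
(5,4): only reaches (2,4)(W), (5,2)(W), (5,0)(W), (4,3)(W), all W → L
(5,7): only reaches (2,7)(W), (5,5)(W), (5,3)(W), (5,2)(W), (4,6)(W), all W → L
(6,0): only reaches (3,0)(W), which is W → L
(6,1): only reaches (3,1)(W), (5,0)(W), all W → L
(6,7): only reaches (3,7)(W), (6,5)(W), (6,3)(W), (6,2)(W), (5,6)(W), all W → L
(7,0): only reaches (4,0)(W), which is W → L
(7,3): only reaches (4,3)(W), (7,1)(W), (6,2)(W), all W → L
(7,6): only reaches (4,6)(W), (7,4)(W), (7,2)(W), (7,1)(W), (6,5)(W), all W → L
Every other cell has at least one move into one of the L cells above, so it is W.
L cells per row: a=0: 4, a=1: 3, a=2: 4, a=3: 3, a=4: 4, a=5: 3, a=6: 3, a=7: 3; total 27.

27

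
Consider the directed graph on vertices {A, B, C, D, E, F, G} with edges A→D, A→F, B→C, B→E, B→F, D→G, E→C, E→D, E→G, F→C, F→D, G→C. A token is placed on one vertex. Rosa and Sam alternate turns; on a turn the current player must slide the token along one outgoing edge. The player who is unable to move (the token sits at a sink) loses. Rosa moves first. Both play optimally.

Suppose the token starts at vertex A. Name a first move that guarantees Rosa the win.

Build the W/L table. Terminal = L. A non-terminal position is W if it has a move to some L; otherwise it is L.
Every edge goes from a vertex to one that appears earlier in the order C, G, D, F, E, A, B, so processing vertices in that order labels each vertex after all of its successors.
C: no outgoing edge → L
G: reaches L-position C → W
D: only reaches G(W), which is W → L
F: reaches L-position D → W
E: reaches L-position D → W
A: reaches L-position D → W
B: reaches L-position C → W
From A, the L positions reachable in one move are: D.

Move to D.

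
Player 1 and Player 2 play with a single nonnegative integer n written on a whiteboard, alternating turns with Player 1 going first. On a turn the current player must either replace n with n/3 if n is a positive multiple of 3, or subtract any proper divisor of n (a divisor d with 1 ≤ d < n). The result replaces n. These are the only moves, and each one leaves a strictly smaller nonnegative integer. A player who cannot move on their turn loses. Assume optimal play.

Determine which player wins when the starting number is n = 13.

Classify positions by backward induction: terminal positions (no move available) are L. From any other position, the mover wins iff some move reaches an L.
n=0: no move → L
n=1: no move → L
n=2: reaches L-position 1 → W
n=3: reaches L-position 1 → W
n=4: only reaches 2(W), 3(W), all W → L
n=5: reaches L-position 4 → W
n=6: reaches L-position 4 → W
n=7: only reaches 6(W), which is W → L
n=8: reaches L-position 4 → W
n=9: only reaches 3(W), 6(W), 8(W), all W → L
n=10: reaches L-position 9 → W
n=11: only reaches 10(W), which is W → L
n=12: reaches L-position 4 → W
n=13: only reaches 12(W), which is W → L
Every move from 13 reaches a W position, so the mover loses.

Player 2 wins.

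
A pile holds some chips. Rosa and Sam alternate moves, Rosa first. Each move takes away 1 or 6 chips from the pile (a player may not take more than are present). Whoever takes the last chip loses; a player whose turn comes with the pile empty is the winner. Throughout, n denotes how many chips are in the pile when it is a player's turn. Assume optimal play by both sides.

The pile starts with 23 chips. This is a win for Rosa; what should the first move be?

Work bottom-up. With no move the player to move wins. Otherwise the position is W if at least one move leads to an L position for the opponent, and L if every move leads to a W.
n=0: no move; the opponent has just taken the last chip and therefore loses → W
n=1: →0(W) only, which is W, so L
n=2: →1(L), so W
n=3: →2(W) only, which is W, so L
n=4: →3(L), so W
n=5: →4(W) only, which is W, so L
n=6: →5(L), so W
n=7: →1(L), so W
n=8: →7(W), 2(W) — all W, so L
n=9: →8(L), so W
n=10: →9(W), 4(W) — all W, so L
n=11: →10(L), so W
n=12: →11(W), 6(W) — all W, so L
n=13: →12(L), so W
n=14: →8(L), so W
n=15: →14(W), 9(W) — all W, so L
n=16: →15(L), so W
n=17: →16(W), 11(W) — all W, so L
n=18: →17(L), so W
n=19: →18(W), 13(W) — all W, so L
n=20: →19(L), so W
n=21: →15(L), so W
n=22: →21(W), 16(W) — all W, so L
n=23: →22(L), so W
From 23, the L positions reachable in one move are: 22, 17. Any move reaching one of these is winning.

Remove 1, leaving 22.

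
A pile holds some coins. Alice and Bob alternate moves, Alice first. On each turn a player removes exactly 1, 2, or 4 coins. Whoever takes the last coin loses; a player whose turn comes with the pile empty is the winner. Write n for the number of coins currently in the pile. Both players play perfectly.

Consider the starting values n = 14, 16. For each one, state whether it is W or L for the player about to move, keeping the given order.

14: W, 16: L

Positions with no move are W. A position that does have a move is losing for the player to move precisely when every available move leads to a winning position for the opponent. Fill in the labels:
n=0: no move; the opponent has just taken the last coin and therefore loses → W
n=1: L (sole option 0(W) is W)
n=2: W (go to 1, an L position)
n=3: W (go to 1, an L position)
n=4: L (options 3(W), 2(W), 0(W) are all W)
n=5: W (go to 4, an L position)
n=6: W (go to 4, an L position)
n=7: L (options 6(W), 5(W), 3(W) are all W)
n=8: W (go to 7, an L position)
n=9: W (go to 7, an L position)
n=10: L (options 9(W), 8(W), 6(W) are all W)
n=11: W (go to 10, an L position)
n=12: W (go to 10, an L position)
n=13: L (options 12(W), 11(W), 9(W) are all W)
n=14: W (go to 13, an L position)
n=15: W (go to 13, an L position)
n=16: L (options 15(W), 14(W), 12(W) are all W)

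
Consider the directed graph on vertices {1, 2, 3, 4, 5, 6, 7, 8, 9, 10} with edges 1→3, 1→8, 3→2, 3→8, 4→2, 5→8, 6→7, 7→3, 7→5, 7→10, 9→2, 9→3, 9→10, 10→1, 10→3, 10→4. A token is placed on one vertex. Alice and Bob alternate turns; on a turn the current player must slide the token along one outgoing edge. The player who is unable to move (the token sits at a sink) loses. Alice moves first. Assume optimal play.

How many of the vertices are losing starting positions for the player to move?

4

Classify positions by backward induction: terminal positions (no move available) are L. From any other position, the mover wins iff some move reaches an L.
Every edge goes from a vertex to one that appears earlier in the order 2, 8, 4, 3, 5, 1, 10, 9, 7, 6, so processing vertices in that order labels each vertex after all of its successors.
2: no outgoing edge → L
8: no outgoing edge → L
4: W (go to 2, an L position)
3: W (go to 8, an L position)
5: W (go to 8, an L position)
1: W (go to 8, an L position)
10: L (options 1(W), 3(W), 4(W) are all W)
9: W (go to 10, an L position)
7: W (go to 10, an L position)
6: L (sole option 7(W) is W)
The L vertices are 2, 6, 8, 10; that is 4 in all.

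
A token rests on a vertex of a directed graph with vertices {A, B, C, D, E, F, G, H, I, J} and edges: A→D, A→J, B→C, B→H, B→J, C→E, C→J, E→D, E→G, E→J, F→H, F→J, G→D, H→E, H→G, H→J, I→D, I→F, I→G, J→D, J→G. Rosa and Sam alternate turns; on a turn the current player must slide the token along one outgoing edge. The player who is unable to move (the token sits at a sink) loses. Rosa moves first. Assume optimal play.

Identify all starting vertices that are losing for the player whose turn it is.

Positions with no move are L. A position that does have a move is losing for the player to move precisely when every available move leads to a winning position for the opponent. Fill in the labels:
Every edge goes from a vertex to one that appears earlier in the order D, G, J, E, H, C, F, B, A, I, so processing vertices in that order labels each vertex after all of its successors.
D: no outgoing edge → L
G: can move to D, which is L ⇒ W
J: can move to D, which is L ⇒ W
E: can move to D, which is L ⇒ W
H: moves to E(W), J(W), G(W); every one is W ⇒ L
C: moves to E(W), J(W); every one is W ⇒ L
F: can move to H, which is L ⇒ W
B: can move to C, which is L ⇒ W
A: can move to D, which is L ⇒ W
I: can move to D, which is L ⇒ W
Reading off the rows marked L gives the requested list; there are 3 such vertices.

C, D, H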